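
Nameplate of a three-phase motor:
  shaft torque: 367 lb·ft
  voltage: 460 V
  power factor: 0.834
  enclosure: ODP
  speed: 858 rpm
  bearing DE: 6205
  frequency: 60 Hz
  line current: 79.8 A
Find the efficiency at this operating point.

τ = 367 lb·ft × 1.356 = 497.7 N·m
ω = 2π × 858/60 = 89.85 rad/s; P_out = τω = 497.7 × 89.85 = 44718 W
P_in = √3·V_L·I_L·cosφ = 1.732 × 460 × 79.8 × 0.834 = 53024 W
η = P_out / P_in = 44718 / 53024 = 0.843 = 84.3%

84.3 %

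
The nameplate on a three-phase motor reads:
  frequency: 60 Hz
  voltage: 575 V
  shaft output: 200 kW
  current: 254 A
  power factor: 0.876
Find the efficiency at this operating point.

90.3 %

P_out = 200 kW = 200000 W
P_in = √3·V_L·I_L·cosφ = 1.732 × 575 × 254 × 0.876 = 221592 W
η = P_out / P_in = 200000 / 221592 = 0.903 = 90.3%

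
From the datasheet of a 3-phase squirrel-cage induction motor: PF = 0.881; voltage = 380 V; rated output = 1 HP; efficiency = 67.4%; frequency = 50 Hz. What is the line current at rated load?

P_out = 1 × 746 = 746 W
P_in = P_out / η = 746 / 0.674 = 1107 W
I_L = P_in / (√3·V_L·cosφ) = 1107 / (1.732 × 380 × 0.881) = 1.91 A

1.91 A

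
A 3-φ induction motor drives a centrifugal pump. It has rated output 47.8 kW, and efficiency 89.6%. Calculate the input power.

P_out = 47800 W
P_in = P_out/η = 47800/0.896 = 53348 W = 53.3 kW

53.3 kW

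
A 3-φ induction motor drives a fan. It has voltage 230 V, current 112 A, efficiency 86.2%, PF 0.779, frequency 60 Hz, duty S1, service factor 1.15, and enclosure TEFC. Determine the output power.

P_in = √3·V·I·cosφ = 1.732 × 230 × 112 × 0.779 = 34756 W
P_out = η·P_in = 0.862 × 34756 = 29960 W

30 kW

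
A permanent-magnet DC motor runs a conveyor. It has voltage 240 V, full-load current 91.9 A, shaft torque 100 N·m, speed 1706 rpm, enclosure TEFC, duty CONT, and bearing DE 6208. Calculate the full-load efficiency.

81.0 %

ω = 2π × 1706/60 = 178.7 rad/s; P_out = τω = 100 × 178.7 = 17870 W
P_in = V·I = 240 × 91.9 = 22056 W
η = P_out / P_in = 17870 / 22056 = 0.810 = 81.0%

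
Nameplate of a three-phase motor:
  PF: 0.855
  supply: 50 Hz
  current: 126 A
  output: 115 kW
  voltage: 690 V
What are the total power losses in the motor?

13.7 kW

P_in = √3·V·I·cosφ = 1.732×690×126×0.855 = 128746 W
P_out = 115000 W
Losses = P_in − P_out = 128746 − 115000 = 13746 W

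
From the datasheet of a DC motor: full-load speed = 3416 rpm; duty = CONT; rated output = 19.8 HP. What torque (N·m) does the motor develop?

41.3 N·m

P_out = 19.8 × 746 = 14771 W
ω = 2π × 3416/60 = 357.7 rad/s
τ = P_out/ω = 14771/357.7 = 41.3 N·m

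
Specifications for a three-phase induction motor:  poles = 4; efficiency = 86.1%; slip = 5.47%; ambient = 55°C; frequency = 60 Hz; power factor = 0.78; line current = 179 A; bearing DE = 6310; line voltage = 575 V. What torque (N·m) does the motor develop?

P_in = √3·V·I·cosφ = 1.732 × 575 × 179 × 0.78 = 139048 W
P_out = η·P_in = 0.861 × 139048 = 119720 W
n_s = 120×60/4 = 1800 rpm; n = 1800×(1−0.0547) = 1702 rpm
ω = 2π×1702/60 = 178.2 rad/s
τ = P_out/ω = 119720/178.2 = 672 N·m

672 N·m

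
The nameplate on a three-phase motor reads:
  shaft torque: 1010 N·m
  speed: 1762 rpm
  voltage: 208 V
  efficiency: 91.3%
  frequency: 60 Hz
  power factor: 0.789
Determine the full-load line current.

718 A

ω = 2π×1762/60 = 184.5 rad/s; P_out = τω = 1010 × 184.5 = 186345 W
P_in = P_out / η = 186345 / 0.913 = 204102 W
I_L = P_in / (√3·V_L·cosφ) = 204102 / (1.732 × 208 × 0.789) = 718 A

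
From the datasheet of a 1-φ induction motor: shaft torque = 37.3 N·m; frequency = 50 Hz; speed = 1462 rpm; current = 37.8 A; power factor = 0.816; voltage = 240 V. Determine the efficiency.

ω = 2π × 1462/60 = 153.1 rad/s; P_out = τω = 37.3 × 153.1 = 5711 W
P_in = V·I·cosφ = 240 × 37.8 × 0.816 = 7403 W
η = P_out / P_in = 5711 / 7403 = 0.771 = 77.1%

77.1 %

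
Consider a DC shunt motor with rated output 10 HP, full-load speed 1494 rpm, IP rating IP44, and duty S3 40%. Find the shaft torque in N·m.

47.7 N·m

P_out = 10 × 746 = 7460 W
ω = 2π × 1494/60 = 156.5 rad/s
τ = P_out/ω = 7460/156.5 = 47.7 N·m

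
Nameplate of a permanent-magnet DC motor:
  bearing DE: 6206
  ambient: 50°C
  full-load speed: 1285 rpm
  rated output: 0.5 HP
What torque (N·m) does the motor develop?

2.77 N·m

P_out = 0.5 × 746 = 373 W
ω = 2π × 1285/60 = 134.6 rad/s
τ = P_out/ω = 373/134.6 = 2.77 N·m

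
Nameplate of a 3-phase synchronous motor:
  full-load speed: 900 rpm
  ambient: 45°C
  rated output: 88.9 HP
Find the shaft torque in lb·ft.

P_out = 88.9 × 746 = 66319 W
ω = 2π × 900/60 = 94.25 rad/s
τ = P_out/ω = 66319/94.25 = 703.6 N·m
In lb·ft: 703.6/1.356 = 519 lb·ft

519 lb·ft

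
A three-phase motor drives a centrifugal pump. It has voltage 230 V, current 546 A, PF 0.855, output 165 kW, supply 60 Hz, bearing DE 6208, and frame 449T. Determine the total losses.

P_in = √3·V·I·cosφ = 1.732×230×546×0.855 = 185966 W
P_out = 165000 W
Losses = P_in − P_out = 185966 − 165000 = 20966 W

21 kW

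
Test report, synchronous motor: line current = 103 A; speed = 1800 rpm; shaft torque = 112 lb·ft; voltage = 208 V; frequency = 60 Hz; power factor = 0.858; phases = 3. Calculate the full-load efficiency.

89.9 %

τ = 112 lb·ft × 1.356 = 151.9 N·m
ω = 2π × 1800/60 = 188.5 rad/s; P_out = τω = 151.9 × 188.5 = 28633 W
P_in = √3·V_L·I_L·cosφ = 1.732 × 208 × 103 × 0.858 = 31837 W
η = P_out / P_in = 28633 / 31837 = 0.899 = 89.9%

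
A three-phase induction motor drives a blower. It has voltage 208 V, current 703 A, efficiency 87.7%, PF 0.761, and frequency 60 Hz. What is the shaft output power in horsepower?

227 HP

P_in = √3·V·I·cosφ = 1.732 × 208 × 703 × 0.761 = 192731 W
P_out = η·P_in = 0.877 × 192731 = 169025 W
= 169025/746 = 227 HP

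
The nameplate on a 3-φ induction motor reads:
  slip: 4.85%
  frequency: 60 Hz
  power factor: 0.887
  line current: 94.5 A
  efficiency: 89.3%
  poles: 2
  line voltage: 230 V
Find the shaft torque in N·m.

83.1 N·m

P_in = √3·V·I·cosφ = 1.732 × 230 × 94.5 × 0.887 = 33391 W
P_out = η·P_in = 0.893 × 33391 = 29818 W
n_s = 120×60/2 = 3600 rpm; n = 3600×(1−0.0485) = 3425 rpm
ω = 2π×3425/60 = 358.7 rad/s
τ = P_out/ω = 29818/358.7 = 83.1 N·m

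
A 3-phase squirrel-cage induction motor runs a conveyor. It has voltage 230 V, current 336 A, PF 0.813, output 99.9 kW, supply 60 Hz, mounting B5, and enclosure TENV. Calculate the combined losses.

8.92 kW

P_in = √3·V·I·cosφ = 1.732×230×336×0.813 = 108819 W
P_out = 99900 W
Losses = P_in − P_out = 108819 − 99900 = 8919 W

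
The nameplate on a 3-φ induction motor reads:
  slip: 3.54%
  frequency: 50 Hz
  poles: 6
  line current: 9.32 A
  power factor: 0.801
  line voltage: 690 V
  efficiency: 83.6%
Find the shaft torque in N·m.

73.8 N·m

P_in = √3·V·I·cosφ = 1.732 × 690 × 9.32 × 0.801 = 8922 W
P_out = η·P_in = 0.836 × 8922 = 7459 W
n_s = 120×50/6 = 1000 rpm; n = 1000×(1−0.0354) = 965 rpm
ω = 2π×965/60 = 101.1 rad/s
τ = P_out/ω = 7459/101.1 = 73.8 N·m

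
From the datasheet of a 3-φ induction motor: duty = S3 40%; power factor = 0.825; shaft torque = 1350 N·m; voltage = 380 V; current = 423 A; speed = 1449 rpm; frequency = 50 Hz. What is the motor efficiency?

ω = 2π × 1449/60 = 151.7 rad/s; P_out = τω = 1350 × 151.7 = 204795 W
P_in = √3·V_L·I_L·cosφ = 1.732 × 380 × 423 × 0.825 = 229681 W
η = P_out / P_in = 204795 / 229681 = 0.892 = 89.2%

89.2 %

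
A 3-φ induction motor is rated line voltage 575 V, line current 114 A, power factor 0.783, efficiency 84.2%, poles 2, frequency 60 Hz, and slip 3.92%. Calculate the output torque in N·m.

207 N·m

P_in = √3·V·I·cosφ = 1.732 × 575 × 114 × 0.783 = 88896 W
P_out = η·P_in = 0.842 × 88896 = 74850 W
n_s = 120×60/2 = 3600 rpm; n = 3600×(1−0.0392) = 3459 rpm
ω = 2π×3459/60 = 362.2 rad/s
τ = P_out/ω = 74850/362.2 = 207 N·m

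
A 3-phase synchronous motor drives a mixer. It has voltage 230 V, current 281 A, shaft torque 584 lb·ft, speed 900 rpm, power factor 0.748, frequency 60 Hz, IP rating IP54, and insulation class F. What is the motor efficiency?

τ = 584 lb·ft × 1.356 = 791.9 N·m
ω = 2π × 900/60 = 94.25 rad/s; P_out = τω = 791.9 × 94.25 = 74637 W
P_in = √3·V_L·I_L·cosφ = 1.732 × 230 × 281 × 0.748 = 83730 W
η = P_out / P_in = 74637 / 83730 = 0.891 = 89.1%

89.1 %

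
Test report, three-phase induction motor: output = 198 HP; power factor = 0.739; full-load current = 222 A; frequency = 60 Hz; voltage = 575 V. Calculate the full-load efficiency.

P_out = 198 × 746 = 147708 W
P_in = √3·V_L·I_L·cosφ = 1.732 × 575 × 222 × 0.739 = 163385 W
η = P_out / P_in = 147708 / 163385 = 0.904 = 90.4%

90.4 %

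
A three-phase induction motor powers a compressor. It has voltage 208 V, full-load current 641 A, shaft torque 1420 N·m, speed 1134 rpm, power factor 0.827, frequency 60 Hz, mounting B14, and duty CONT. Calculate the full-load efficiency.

88.3 %

ω = 2π × 1134/60 = 118.8 rad/s; P_out = τω = 1420 × 118.8 = 168696 W
P_in = √3·V_L·I_L·cosφ = 1.732 × 208 × 641 × 0.827 = 190974 W
η = P_out / P_in = 168696 / 190974 = 0.883 = 88.3%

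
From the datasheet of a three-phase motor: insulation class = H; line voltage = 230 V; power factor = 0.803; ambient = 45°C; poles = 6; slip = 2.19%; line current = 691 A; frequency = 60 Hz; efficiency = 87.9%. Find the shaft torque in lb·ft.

1170 lb·ft

P_in = √3·V·I·cosφ = 1.732 × 230 × 691 × 0.803 = 221039 W
P_out = η·P_in = 0.879 × 221039 = 194293 W
n_s = 120×60/6 = 1200 rpm; n = 1200×(1−0.0219) = 1174 rpm
ω = 2π×1174/60 = 122.9 rad/s
τ = P_out/ω = 194293/122.9 = 1581 N·m
In lb·ft: 1581/1.356 = 1170 lb·ft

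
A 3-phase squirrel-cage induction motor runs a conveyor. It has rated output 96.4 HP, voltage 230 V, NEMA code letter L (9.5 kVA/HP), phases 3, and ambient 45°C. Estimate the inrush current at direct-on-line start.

S_LR = 9.5 × 96.4 = 915.8 kVA
I_LR = S_LR/(√3·V_L) = 915800/(1.732×230) = 2300 A

2300 A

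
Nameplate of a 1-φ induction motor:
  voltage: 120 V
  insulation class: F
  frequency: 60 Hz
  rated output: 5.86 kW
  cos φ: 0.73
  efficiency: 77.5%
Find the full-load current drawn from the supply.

86.3 A

P_out = 5.86 kW = 5860 W
P_in = P_out / η = 5860 / 0.775 = 7561 W
I = P_in / (V·cosφ) = 7561 / (120 × 0.73) = 86.3 A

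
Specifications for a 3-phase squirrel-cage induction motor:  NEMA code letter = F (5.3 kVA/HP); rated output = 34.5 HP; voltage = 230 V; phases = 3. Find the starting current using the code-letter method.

459 A

S_LR = 5.3 × 34.5 = 182.85 kVA
I_LR = S_LR/(√3·V_L) = 182850/(1.732×230) = 459 A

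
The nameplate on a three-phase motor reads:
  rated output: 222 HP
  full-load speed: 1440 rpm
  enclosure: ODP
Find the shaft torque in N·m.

P_out = 222 × 746 = 165612 W
ω = 2π × 1440/60 = 150.8 rad/s
τ = P_out/ω = 165612/150.8 = 1100 N·m

1100 N·m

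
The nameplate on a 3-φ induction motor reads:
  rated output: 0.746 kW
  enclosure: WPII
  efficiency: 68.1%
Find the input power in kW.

P_out = 746 W
P_in = P_out/η = 746/0.681 = 1095 W = 1.1 kW

1.1 kW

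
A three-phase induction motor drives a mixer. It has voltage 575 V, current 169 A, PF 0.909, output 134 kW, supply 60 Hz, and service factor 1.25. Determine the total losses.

P_in = √3·V·I·cosφ = 1.732×575×169×0.909 = 152991 W
P_out = 134000 W
Losses = P_in − P_out = 152991 − 134000 = 18991 W

19 kW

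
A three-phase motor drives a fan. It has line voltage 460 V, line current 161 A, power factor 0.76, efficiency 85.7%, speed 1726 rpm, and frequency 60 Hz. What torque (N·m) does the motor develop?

462 N·m

P_in = √3·V·I·cosφ = 1.732 × 460 × 161 × 0.76 = 97487 W
P_out = η·P_in = 0.857 × 97487 = 83546 W
n = 1726 rpm
ω = 2π×1726/60 = 180.7 rad/s
τ = P_out/ω = 83546/180.7 = 462 N·m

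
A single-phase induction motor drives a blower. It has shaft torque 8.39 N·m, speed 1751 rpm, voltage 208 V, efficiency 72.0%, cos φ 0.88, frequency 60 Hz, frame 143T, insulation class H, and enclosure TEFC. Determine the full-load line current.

ω = 2π×1751/60 = 183.4 rad/s; P_out = τω = 8.39 × 183.4 = 1539 W
P_in = P_out / η = 1539 / 0.720 = 2138 W
I = P_in / (V·cosφ) = 2138 / (208 × 0.88) = 11.7 A

11.7 A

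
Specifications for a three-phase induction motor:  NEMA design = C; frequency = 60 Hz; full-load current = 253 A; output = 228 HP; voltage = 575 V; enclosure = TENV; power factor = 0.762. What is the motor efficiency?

P_out = 228 × 746 = 170088 W
P_in = √3·V_L·I_L·cosφ = 1.732 × 575 × 253 × 0.762 = 191996 W
η = P_out / P_in = 170088 / 191996 = 0.886 = 88.6%

88.6 %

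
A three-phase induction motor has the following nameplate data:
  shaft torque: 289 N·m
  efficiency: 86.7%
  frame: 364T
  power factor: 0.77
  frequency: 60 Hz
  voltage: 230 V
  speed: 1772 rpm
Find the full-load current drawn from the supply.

ω = 2π×1772/60 = 185.6 rad/s; P_out = τω = 289 × 185.6 = 53638 W
P_in = P_out / η = 53638 / 0.867 = 61866 W
I_L = P_in / (√3·V_L·cosφ) = 61866 / (1.732 × 230 × 0.77) = 202 A

202 A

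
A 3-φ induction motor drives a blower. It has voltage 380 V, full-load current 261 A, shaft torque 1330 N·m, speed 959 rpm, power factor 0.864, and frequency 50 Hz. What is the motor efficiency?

ω = 2π × 959/60 = 100.4 rad/s; P_out = τω = 1330 × 100.4 = 133532 W
P_in = √3·V_L·I_L·cosφ = 1.732 × 380 × 261 × 0.864 = 148418 W
η = P_out / P_in = 133532 / 148418 = 0.900 = 90.0%

90.0 %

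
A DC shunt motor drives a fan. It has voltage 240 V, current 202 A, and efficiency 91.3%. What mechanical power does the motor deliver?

P_in = V·I = 240 × 202 = 48480 W
P_out = η·P_in = 0.913 × 48480 = 44262 W

44.3 kW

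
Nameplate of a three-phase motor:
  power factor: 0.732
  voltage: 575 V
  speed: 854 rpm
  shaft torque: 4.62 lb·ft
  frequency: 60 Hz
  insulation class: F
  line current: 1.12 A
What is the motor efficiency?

68.6 %

τ = 4.62 lb·ft × 1.356 = 6.265 N·m
ω = 2π × 854/60 = 89.43 rad/s; P_out = τω = 6.265 × 89.43 = 560 W
P_in = √3·V_L·I_L·cosφ = 1.732 × 575 × 1.12 × 0.732 = 816 W
η = P_out / P_in = 560 / 816 = 0.686 = 68.6%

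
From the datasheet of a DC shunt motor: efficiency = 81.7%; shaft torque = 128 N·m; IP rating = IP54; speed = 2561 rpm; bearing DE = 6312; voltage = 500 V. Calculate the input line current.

84 A

ω = 2π×2561/60 = 268.2 rad/s; P_out = τω = 128 × 268.2 = 34330 W
P_in = P_out / η = 34330 / 0.817 = 42020 W
I = P_in / V = 42020 / 500 = 84 A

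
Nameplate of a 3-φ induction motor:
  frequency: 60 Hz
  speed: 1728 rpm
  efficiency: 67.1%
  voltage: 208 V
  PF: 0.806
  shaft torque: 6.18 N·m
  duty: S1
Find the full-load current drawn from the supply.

ω = 2π×1728/60 = 181 rad/s; P_out = τω = 6.18 × 181 = 1119 W
P_in = P_out / η = 1119 / 0.671 = 1668 W
I_L = P_in / (√3·V_L·cosφ) = 1668 / (1.732 × 208 × 0.806) = 5.74 A

5.74 A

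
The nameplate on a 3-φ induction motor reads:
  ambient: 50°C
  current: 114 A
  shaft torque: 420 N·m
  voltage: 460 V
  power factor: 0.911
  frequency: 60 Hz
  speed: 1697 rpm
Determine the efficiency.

ω = 2π × 1697/60 = 177.7 rad/s; P_out = τω = 420 × 177.7 = 74634 W
P_in = √3·V_L·I_L·cosφ = 1.732 × 460 × 114 × 0.911 = 82743 W
η = P_out / P_in = 74634 / 82743 = 0.902 = 90.2%

90.2 %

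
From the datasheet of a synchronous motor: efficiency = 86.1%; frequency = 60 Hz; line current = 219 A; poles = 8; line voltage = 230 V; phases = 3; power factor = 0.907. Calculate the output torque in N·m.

723 N·m

P_in = √3·V·I·cosφ = 1.732 × 230 × 219 × 0.907 = 79127 W
P_out = η·P_in = 0.861 × 79127 = 68128 W
n = n_s = 120×60/8 = 900 rpm (synchronous)
ω = 2π×900/60 = 94.25 rad/s
τ = P_out/ω = 68128/94.25 = 723 N·m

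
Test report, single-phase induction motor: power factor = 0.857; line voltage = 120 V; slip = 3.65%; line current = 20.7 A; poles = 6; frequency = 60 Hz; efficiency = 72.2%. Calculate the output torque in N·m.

12.7 N·m

P_in = V·I·cosφ = 120 × 20.7 × 0.857 = 2129 W
P_out = η·P_in = 0.722 × 2129 = 1537 W
n_s = 120×60/6 = 1200 rpm; n = 1200×(1−0.0365) = 1156 rpm
ω = 2π×1156/60 = 121.1 rad/s
τ = P_out/ω = 1537/121.1 = 12.7 N·m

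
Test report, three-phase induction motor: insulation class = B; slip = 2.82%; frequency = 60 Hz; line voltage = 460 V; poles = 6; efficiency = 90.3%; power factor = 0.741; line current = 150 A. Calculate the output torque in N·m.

P_in = √3·V·I·cosφ = 1.732 × 460 × 150 × 0.741 = 88555 W
P_out = η·P_in = 0.903 × 88555 = 79965 W
n_s = 120×60/6 = 1200 rpm; n = 1200×(1−0.0282) = 1166 rpm
ω = 2π×1166/60 = 122.1 rad/s
τ = P_out/ω = 79965/122.1 = 655 N·m

655 N·m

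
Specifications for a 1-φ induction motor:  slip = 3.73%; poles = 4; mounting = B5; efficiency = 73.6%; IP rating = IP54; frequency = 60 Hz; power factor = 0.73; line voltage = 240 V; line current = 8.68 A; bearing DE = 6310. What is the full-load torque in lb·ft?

4.55 lb·ft

P_in = V·I·cosφ = 240 × 8.68 × 0.73 = 1521 W
P_out = η·P_in = 0.736 × 1521 = 1119 W
n_s = 120×60/4 = 1800 rpm; n = 1800×(1−0.0373) = 1733 rpm
ω = 2π×1733/60 = 181.5 rad/s
τ = P_out/ω = 1119/181.5 = 6.165 N·m
In lb·ft: 6.165/1.356 = 4.55 lb·ft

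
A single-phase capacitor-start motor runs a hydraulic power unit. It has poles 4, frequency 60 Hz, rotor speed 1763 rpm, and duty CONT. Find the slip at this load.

n_s = 120f/p = 120×60/4 = 1800 rpm
s = (n_s − n)/n_s = (1800 − 1763)/1800 = 0.0206

2.1 %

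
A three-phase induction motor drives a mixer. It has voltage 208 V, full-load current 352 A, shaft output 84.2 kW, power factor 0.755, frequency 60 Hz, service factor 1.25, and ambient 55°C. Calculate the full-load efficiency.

87.9 %

P_out = 84.2 kW = 84200 W
P_in = √3·V_L·I_L·cosφ = 1.732 × 208 × 352 × 0.755 = 95742 W
η = P_out / P_in = 84200 / 95742 = 0.879 = 87.9%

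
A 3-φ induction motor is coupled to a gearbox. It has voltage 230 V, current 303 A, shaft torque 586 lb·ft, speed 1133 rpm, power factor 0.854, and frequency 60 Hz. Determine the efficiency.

91.4 %

τ = 586 lb·ft × 1.356 = 794.6 N·m
ω = 2π × 1133/60 = 118.6 rad/s; P_out = τω = 794.6 × 118.6 = 94240 W
P_in = √3·V_L·I_L·cosφ = 1.732 × 230 × 303 × 0.854 = 103080 W
η = P_out / P_in = 94240 / 103080 = 0.914 = 91.4%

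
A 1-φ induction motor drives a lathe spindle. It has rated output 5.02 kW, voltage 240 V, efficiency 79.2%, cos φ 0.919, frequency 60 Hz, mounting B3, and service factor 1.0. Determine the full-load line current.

28.7 A

P_out = 5.02 kW = 5020 W
P_in = P_out / η = 5020 / 0.792 = 6338 W
I = P_in / (V·cosφ) = 6338 / (240 × 0.919) = 28.7 A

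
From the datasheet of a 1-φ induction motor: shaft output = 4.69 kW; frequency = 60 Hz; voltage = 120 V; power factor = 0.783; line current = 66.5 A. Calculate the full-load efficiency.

75.1 %

P_out = 4.69 kW = 4690 W
P_in = V·I·cosφ = 120 × 66.5 × 0.783 = 6248 W
η = P_out / P_in = 4690 / 6248 = 0.751 = 75.1%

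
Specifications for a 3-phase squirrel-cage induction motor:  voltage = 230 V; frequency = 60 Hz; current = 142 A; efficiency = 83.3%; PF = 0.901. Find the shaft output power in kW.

P_in = √3·V·I·cosφ = 1.732 × 230 × 142 × 0.901 = 50967 W
P_out = η·P_in = 0.833 × 50967 = 42456 W

42.5 kW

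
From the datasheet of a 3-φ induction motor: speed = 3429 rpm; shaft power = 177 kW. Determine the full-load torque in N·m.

493 N·m

ω = 2π × 3429/60 = 359.1 rad/s
τ = P/ω = 177000/359.1 = 493 N·m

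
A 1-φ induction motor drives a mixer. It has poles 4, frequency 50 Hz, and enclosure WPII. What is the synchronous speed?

1500 rpm

n_s = 120f/p = 120×50/4 = 1500 rpm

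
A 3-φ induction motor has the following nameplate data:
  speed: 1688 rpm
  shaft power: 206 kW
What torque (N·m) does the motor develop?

ω = 2π × 1688/60 = 176.8 rad/s
τ = P/ω = 206000/176.8 = 1170 N·m

1170 N·m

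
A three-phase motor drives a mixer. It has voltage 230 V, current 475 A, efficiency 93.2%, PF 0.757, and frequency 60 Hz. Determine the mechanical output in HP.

P_in = √3·V·I·cosφ = 1.732 × 230 × 475 × 0.757 = 143240 W
P_out = η·P_in = 0.932 × 143240 = 133500 W
= 133500/746 = 179 HP

179 HP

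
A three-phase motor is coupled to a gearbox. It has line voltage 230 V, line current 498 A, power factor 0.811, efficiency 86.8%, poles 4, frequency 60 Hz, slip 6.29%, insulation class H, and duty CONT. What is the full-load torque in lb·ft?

P_in = √3·V·I·cosφ = 1.732 × 230 × 498 × 0.811 = 160889 W
P_out = η·P_in = 0.868 × 160889 = 139652 W
n_s = 120×60/4 = 1800 rpm; n = 1800×(1−0.0629) = 1687 rpm
ω = 2π×1687/60 = 176.7 rad/s
τ = P_out/ω = 139652/176.7 = 790.3 N·m
In lb·ft: 790.3/1.356 = 583 lb·ft

583 lb·ft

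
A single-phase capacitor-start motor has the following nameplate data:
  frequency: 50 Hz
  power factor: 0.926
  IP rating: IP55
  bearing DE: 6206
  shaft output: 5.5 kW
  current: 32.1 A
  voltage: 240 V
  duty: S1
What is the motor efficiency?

P_out = 5.5 kW = 5500 W
P_in = V·I·cosφ = 240 × 32.1 × 0.926 = 7134 W
η = P_out / P_in = 5500 / 7134 = 0.771 = 77.1%

77.1 %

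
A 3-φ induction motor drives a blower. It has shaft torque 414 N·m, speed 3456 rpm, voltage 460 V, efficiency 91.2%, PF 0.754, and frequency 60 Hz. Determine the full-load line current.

273 A

ω = 2π×3456/60 = 361.9 rad/s; P_out = τω = 414 × 361.9 = 149827 W
P_in = P_out / η = 149827 / 0.912 = 164284 W
I_L = P_in / (√3·V_L·cosφ) = 164284 / (1.732 × 460 × 0.754) = 273 A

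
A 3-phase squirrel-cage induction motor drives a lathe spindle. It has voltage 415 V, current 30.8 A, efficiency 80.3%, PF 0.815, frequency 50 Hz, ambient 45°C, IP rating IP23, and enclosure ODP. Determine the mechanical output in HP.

P_in = √3·V·I·cosφ = 1.732 × 415 × 30.8 × 0.815 = 18043 W
P_out = η·P_in = 0.803 × 18043 = 14489 W
= 14489/746 = 19.4 HP

19.4 HP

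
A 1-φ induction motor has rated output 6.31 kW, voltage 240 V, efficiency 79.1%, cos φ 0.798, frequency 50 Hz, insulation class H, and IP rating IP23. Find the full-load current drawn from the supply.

P_out = 6.31 kW = 6310 W
P_in = P_out / η = 6310 / 0.791 = 7977 W
I = P_in / (V·cosφ) = 7977 / (240 × 0.798) = 41.7 A

41.7 A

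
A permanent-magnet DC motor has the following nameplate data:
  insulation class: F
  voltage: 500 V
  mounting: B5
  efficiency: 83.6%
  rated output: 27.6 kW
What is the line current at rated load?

P_out = 27.6 kW = 27600 W
P_in = P_out / η = 27600 / 0.836 = 33014 W
I = P_in / V = 33014 / 500 = 66 A

66 A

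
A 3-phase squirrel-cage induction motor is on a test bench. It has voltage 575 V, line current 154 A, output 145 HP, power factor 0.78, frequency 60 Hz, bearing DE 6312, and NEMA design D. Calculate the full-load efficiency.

90.4 %

P_out = 145 × 746 = 108170 W
P_in = √3·V_L·I_L·cosφ = 1.732 × 575 × 154 × 0.78 = 119628 W
η = P_out / P_in = 108170 / 119628 = 0.904 = 90.4%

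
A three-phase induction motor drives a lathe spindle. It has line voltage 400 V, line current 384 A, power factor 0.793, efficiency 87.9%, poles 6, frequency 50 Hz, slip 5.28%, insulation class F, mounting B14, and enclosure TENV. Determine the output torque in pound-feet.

1380 lb·ft

P_in = √3·V·I·cosφ = 1.732 × 400 × 384 × 0.793 = 210966 W
P_out = η·P_in = 0.879 × 210966 = 185439 W
n_s = 120×50/6 = 1000 rpm; n = 1000×(1−0.0528) = 947 rpm
ω = 2π×947/60 = 99.17 rad/s
τ = P_out/ω = 185439/99.17 = 1870 N·m
In lb·ft: 1870/1.356 = 1380 lb·ft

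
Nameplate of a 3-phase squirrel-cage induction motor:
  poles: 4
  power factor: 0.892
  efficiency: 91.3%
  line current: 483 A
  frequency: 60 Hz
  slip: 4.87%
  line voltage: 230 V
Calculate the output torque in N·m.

874 N·m

P_in = √3·V·I·cosφ = 1.732 × 230 × 483 × 0.892 = 171628 W
P_out = η·P_in = 0.913 × 171628 = 156696 W
n_s = 120×60/4 = 1800 rpm; n = 1800×(1−0.0487) = 1712 rpm
ω = 2π×1712/60 = 179.3 rad/s
τ = P_out/ω = 156696/179.3 = 874 N·m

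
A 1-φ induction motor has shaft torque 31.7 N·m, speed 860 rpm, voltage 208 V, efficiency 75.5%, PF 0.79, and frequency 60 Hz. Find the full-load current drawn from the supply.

23 A

ω = 2π×860/60 = 90.06 rad/s; P_out = τω = 31.7 × 90.06 = 2855 W
P_in = P_out / η = 2855 / 0.755 = 3781 W
I = P_in / (V·cosφ) = 3781 / (208 × 0.79) = 23 A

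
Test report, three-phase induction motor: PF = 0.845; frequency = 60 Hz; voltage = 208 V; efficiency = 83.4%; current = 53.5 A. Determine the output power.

13.6 kW

P_in = √3·V·I·cosφ = 1.732 × 208 × 53.5 × 0.845 = 16286 W
P_out = η·P_in = 0.834 × 16286 = 13583 W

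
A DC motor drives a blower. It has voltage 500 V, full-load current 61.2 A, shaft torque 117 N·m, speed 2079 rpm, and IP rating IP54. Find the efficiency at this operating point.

83.2 %

ω = 2π × 2079/60 = 217.7 rad/s; P_out = τω = 117 × 217.7 = 25471 W
P_in = V·I = 500 × 61.2 = 30600 W
η = P_out / P_in = 25471 / 30600 = 0.832 = 83.2%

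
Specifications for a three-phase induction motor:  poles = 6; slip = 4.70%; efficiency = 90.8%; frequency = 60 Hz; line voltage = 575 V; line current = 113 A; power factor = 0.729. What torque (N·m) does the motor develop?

622 N·m

P_in = √3·V·I·cosφ = 1.732 × 575 × 113 × 0.729 = 82039 W
P_out = η·P_in = 0.908 × 82039 = 74491 W
n_s = 120×60/6 = 1200 rpm; n = 1200×(1−0.047) = 1144 rpm
ω = 2π×1144/60 = 119.8 rad/s
τ = P_out/ω = 74491/119.8 = 622 N·m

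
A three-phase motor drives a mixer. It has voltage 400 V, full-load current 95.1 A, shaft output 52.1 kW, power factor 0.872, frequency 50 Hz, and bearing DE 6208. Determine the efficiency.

90.7 %

P_out = 52.1 kW = 52100 W
P_in = √3·V_L·I_L·cosφ = 1.732 × 400 × 95.1 × 0.872 = 57452 W
η = P_out / P_in = 52100 / 57452 = 0.907 = 90.7%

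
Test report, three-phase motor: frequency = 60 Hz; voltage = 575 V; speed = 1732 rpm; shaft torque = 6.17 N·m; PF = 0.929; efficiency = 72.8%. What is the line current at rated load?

ω = 2π×1732/60 = 181.4 rad/s; P_out = τω = 6.17 × 181.4 = 1119 W
P_in = P_out / η = 1119 / 0.728 = 1537 W
I_L = P_in / (√3·V_L·cosφ) = 1537 / (1.732 × 575 × 0.929) = 1.66 A

1.66 A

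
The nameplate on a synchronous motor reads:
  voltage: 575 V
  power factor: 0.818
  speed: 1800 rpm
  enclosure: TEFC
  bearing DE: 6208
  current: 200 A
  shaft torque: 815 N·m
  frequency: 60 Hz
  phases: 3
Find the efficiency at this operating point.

94.3 %

ω = 2π × 1800/60 = 188.5 rad/s; P_out = τω = 815 × 188.5 = 153628 W
P_in = √3·V_L·I_L·cosφ = 1.732 × 575 × 200 × 0.818 = 162929 W
η = P_out / P_in = 153628 / 162929 = 0.943 = 94.3%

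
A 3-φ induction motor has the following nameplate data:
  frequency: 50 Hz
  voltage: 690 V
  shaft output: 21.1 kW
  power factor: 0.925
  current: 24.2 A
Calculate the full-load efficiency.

P_out = 21.1 kW = 21100 W
P_in = √3·V_L·I_L·cosφ = 1.732 × 690 × 24.2 × 0.925 = 26752 W
η = P_out / P_in = 21100 / 26752 = 0.789 = 78.9%

78.9 %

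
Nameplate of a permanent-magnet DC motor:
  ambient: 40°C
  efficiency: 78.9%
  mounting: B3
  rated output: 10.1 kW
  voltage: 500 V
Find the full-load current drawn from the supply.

25.6 A

P_out = 10.1 kW = 10100 W
P_in = P_out / η = 10100 / 0.789 = 12801 W
I = P_in / V = 12801 / 500 = 25.6 A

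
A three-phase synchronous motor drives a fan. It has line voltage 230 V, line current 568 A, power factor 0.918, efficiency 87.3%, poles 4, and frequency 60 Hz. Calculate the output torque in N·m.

962 N·m

P_in = √3·V·I·cosφ = 1.732 × 230 × 568 × 0.918 = 207714 W
P_out = η·P_in = 0.873 × 207714 = 181334 W
n = n_s = 120×60/4 = 1800 rpm (synchronous)
ω = 2π×1800/60 = 188.5 rad/s
τ = P_out/ω = 181334/188.5 = 962 N·m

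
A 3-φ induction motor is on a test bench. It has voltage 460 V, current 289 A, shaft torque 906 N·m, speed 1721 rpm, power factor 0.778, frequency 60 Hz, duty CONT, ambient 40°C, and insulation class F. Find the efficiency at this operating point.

91.1 %

ω = 2π × 1721/60 = 180.2 rad/s; P_out = τω = 906 × 180.2 = 163261 W
P_in = √3·V_L·I_L·cosφ = 1.732 × 460 × 289 × 0.778 = 179136 W
η = P_out / P_in = 163261 / 179136 = 0.911 = 91.1%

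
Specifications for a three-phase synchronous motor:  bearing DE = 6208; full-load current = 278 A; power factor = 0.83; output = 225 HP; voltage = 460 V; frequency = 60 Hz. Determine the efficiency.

P_out = 225 × 746 = 167850 W
P_in = √3·V_L·I_L·cosφ = 1.732 × 460 × 278 × 0.83 = 183835 W
η = P_out / P_in = 167850 / 183835 = 0.913 = 91.3%

91.3 %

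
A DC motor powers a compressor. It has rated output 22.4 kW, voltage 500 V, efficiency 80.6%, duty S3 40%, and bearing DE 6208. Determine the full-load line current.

55.6 A

P_out = 22.4 kW = 22400 W
P_in = P_out / η = 22400 / 0.806 = 27792 W
I = P_in / V = 27792 / 500 = 55.6 A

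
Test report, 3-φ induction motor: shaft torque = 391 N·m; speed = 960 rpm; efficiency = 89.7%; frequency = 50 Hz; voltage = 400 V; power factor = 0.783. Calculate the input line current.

ω = 2π×960/60 = 100.5 rad/s; P_out = τω = 391 × 100.5 = 39296 W
P_in = P_out / η = 39296 / 0.897 = 43808 W
I_L = P_in / (√3·V_L·cosφ) = 43808 / (1.732 × 400 × 0.783) = 80.8 A

80.8 A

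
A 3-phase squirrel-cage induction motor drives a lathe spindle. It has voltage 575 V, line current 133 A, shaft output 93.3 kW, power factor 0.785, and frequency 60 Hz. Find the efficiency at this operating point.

89.7 %

P_out = 93.3 kW = 93300 W
P_in = √3·V_L·I_L·cosφ = 1.732 × 575 × 133 × 0.785 = 103977 W
η = P_out / P_in = 93300 / 103977 = 0.897 = 89.7%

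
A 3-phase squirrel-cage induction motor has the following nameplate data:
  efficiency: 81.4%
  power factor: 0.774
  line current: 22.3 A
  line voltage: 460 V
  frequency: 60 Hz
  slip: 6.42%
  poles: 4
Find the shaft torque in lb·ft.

46.8 lb·ft

P_in = √3·V·I·cosφ = 1.732 × 460 × 22.3 × 0.774 = 13752 W
P_out = η·P_in = 0.814 × 13752 = 11194 W
n_s = 120×60/4 = 1800 rpm; n = 1800×(1−0.0642) = 1684 rpm
ω = 2π×1684/60 = 176.3 rad/s
τ = P_out/ω = 11194/176.3 = 63.49 N·m
In lb·ft: 63.49/1.356 = 46.8 lb·ft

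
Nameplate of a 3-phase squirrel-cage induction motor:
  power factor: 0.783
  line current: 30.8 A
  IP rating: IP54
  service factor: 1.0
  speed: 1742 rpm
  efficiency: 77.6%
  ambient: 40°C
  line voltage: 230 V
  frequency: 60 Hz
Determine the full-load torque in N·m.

40.9 N·m

P_in = √3·V·I·cosφ = 1.732 × 230 × 30.8 × 0.783 = 9607 W
P_out = η·P_in = 0.776 × 9607 = 7455 W
n = 1742 rpm
ω = 2π×1742/60 = 182.4 rad/s
τ = P_out/ω = 7455/182.4 = 40.9 N·m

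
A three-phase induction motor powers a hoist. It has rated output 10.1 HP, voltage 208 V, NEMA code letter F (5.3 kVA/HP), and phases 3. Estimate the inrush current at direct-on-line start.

149 A

S_LR = 5.3 × 10.1 = 53.53 kVA
I_LR = S_LR/(√3·V_L) = 53530/(1.732×208) = 149 A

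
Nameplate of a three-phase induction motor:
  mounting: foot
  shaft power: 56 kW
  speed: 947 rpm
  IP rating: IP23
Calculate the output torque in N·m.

ω = 2π × 947/60 = 99.17 rad/s
τ = P/ω = 56000/99.17 = 565 N·m

565 N·m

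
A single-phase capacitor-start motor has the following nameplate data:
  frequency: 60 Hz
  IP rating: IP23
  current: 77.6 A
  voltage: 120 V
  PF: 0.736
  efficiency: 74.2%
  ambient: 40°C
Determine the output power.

P_in = V·I·cosφ = 120 × 77.6 × 0.736 = 6854 W
P_out = η·P_in = 0.742 × 6854 = 5086 W

5.09 kW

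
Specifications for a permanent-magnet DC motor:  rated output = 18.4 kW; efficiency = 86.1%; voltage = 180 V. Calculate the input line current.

P_out = 18.4 kW = 18400 W
P_in = P_out / η = 18400 / 0.861 = 21370 W
I = P_in / V = 21370 / 180 = 119 A

119 A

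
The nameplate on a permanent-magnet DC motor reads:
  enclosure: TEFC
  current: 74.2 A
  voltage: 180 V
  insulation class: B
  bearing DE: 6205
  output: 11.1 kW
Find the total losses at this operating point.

P_in = V·I = 180×74.2 = 13356 W
P_out = 11100 W
Losses = P_in − P_out = 13356 − 11100 = 2256 W

2.26 kW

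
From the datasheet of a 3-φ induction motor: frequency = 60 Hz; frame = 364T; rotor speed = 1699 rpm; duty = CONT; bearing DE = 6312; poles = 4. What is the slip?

n_s = 120f/p = 120×60/4 = 1800 rpm
s = (n_s − n)/n_s = (1800 − 1699)/1800 = 0.0561

5.6 %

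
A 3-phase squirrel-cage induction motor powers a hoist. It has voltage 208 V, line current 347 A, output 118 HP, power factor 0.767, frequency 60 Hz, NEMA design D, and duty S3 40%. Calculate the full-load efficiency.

91.8 %

P_out = 118 × 746 = 88028 W
P_in = √3·V_L·I_L·cosφ = 1.732 × 208 × 347 × 0.767 = 95882 W
η = P_out / P_in = 88028 / 95882 = 0.918 = 91.8%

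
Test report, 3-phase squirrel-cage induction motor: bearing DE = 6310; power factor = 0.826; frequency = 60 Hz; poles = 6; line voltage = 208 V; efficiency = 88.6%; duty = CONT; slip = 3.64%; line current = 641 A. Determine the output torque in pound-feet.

P_in = √3·V·I·cosφ = 1.732 × 208 × 641 × 0.826 = 190743 W
P_out = η·P_in = 0.886 × 190743 = 168998 W
n_s = 120×60/6 = 1200 rpm; n = 1200×(1−0.0364) = 1156 rpm
ω = 2π×1156/60 = 121.1 rad/s
τ = P_out/ω = 168998/121.1 = 1396 N·m
In lb·ft: 1396/1.356 = 1030 lb·ft

1030 lb·ft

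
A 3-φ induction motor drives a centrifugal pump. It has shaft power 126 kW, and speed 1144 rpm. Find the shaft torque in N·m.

ω = 2π × 1144/60 = 119.8 rad/s
τ = P/ω = 126000/119.8 = 1050 N·m

1050 N·m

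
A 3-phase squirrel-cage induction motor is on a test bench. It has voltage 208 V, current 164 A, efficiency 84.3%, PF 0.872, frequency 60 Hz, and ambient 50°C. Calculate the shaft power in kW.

43.4 kW

P_in = √3·V·I·cosφ = 1.732 × 208 × 164 × 0.872 = 51519 W
P_out = η·P_in = 0.843 × 51519 = 43431 W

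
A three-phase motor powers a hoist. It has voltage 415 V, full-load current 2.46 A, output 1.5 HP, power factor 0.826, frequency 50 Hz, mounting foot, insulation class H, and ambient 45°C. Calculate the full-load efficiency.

76.6 %

P_out = 1.5 × 746 = 1119 W
P_in = √3·V_L·I_L·cosφ = 1.732 × 415 × 2.46 × 0.826 = 1461 W
η = P_out / P_in = 1119 / 1461 = 0.766 = 76.6%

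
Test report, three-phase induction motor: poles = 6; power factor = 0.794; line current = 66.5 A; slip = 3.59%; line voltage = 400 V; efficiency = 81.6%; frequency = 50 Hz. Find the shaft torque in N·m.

296 N·m

P_in = √3·V·I·cosφ = 1.732 × 400 × 66.5 × 0.794 = 36581 W
P_out = η·P_in = 0.816 × 36581 = 29850 W
n_s = 120×50/6 = 1000 rpm; n = 1000×(1−0.0359) = 964 rpm
ω = 2π×964/60 = 100.9 rad/s
τ = P_out/ω = 29850/100.9 = 296 N·m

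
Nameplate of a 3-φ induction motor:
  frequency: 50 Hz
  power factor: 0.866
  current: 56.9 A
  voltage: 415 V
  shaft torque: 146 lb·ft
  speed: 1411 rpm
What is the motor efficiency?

τ = 146 lb·ft × 1.356 = 198 N·m
ω = 2π × 1411/60 = 147.8 rad/s; P_out = τω = 198 × 147.8 = 29264 W
P_in = √3·V_L·I_L·cosφ = 1.732 × 415 × 56.9 × 0.866 = 35418 W
η = P_out / P_in = 29264 / 35418 = 0.826 = 82.6%

82.6 %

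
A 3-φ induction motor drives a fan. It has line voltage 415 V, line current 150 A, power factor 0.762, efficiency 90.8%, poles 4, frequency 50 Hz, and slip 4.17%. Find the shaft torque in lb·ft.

366 lb·ft

P_in = √3·V·I·cosφ = 1.732 × 415 × 150 × 0.762 = 82157 W
P_out = η·P_in = 0.908 × 82157 = 74599 W
n_s = 120×50/4 = 1500 rpm; n = 1500×(1−0.0417) = 1437 rpm
ω = 2π×1437/60 = 150.5 rad/s
τ = P_out/ω = 74599/150.5 = 495.7 N·m
In lb·ft: 495.7/1.356 = 366 lb·ft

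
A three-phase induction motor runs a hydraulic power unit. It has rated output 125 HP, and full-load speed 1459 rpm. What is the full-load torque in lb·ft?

450 lb·ft

P_out = 125 × 746 = 93250 W
ω = 2π × 1459/60 = 152.8 rad/s
τ = P_out/ω = 93250/152.8 = 610.3 N·m
In lb·ft: 610.3/1.356 = 450 lb·ft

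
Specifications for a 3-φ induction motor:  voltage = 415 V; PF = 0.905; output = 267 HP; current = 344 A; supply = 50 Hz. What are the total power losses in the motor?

24.6 kW

P_in = √3·V·I·cosφ = 1.732×415×344×0.905 = 223771 W
P_out = 267×746 = 199182 W
Losses = P_in − P_out = 223771 − 199182 = 24589 W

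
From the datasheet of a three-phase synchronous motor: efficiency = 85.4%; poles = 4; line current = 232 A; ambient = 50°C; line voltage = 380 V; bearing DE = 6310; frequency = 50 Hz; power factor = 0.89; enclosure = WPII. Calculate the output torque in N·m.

739 N·m

P_in = √3·V·I·cosφ = 1.732 × 380 × 232 × 0.89 = 135897 W
P_out = η·P_in = 0.854 × 135897 = 116056 W
n = n_s = 120×50/4 = 1500 rpm (synchronous)
ω = 2π×1500/60 = 157.1 rad/s
τ = P_out/ω = 116056/157.1 = 739 N·m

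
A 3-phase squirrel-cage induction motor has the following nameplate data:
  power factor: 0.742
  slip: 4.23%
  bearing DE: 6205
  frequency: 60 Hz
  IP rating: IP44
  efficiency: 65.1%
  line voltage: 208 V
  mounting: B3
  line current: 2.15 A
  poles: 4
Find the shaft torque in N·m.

2.07 N·m

P_in = √3·V·I·cosφ = 1.732 × 208 × 2.15 × 0.742 = 575 W
P_out = η·P_in = 0.651 × 575 = 374 W
n_s = 120×60/4 = 1800 rpm; n = 1800×(1−0.0423) = 1724 rpm
ω = 2π×1724/60 = 180.5 rad/s
τ = P_out/ω = 374/180.5 = 2.07 N·m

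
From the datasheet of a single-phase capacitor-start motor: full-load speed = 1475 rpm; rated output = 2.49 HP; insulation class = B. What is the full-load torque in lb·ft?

8.87 lb·ft

P_out = 2.49 × 746 = 1858 W
ω = 2π × 1475/60 = 154.5 rad/s
τ = P_out/ω = 1858/154.5 = 12.03 N·m
In lb·ft: 12.03/1.356 = 8.87 lb·ft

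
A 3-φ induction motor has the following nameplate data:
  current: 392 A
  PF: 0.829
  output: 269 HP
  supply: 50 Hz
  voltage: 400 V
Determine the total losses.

24.5 kW

P_in = √3·V·I·cosφ = 1.732×400×392×0.829 = 225138 W
P_out = 269×746 = 200674 W
Losses = P_in − P_out = 225138 − 200674 = 24464 W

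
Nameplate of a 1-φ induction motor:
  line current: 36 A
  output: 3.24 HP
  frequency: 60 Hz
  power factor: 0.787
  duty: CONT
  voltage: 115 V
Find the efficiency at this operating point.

P_out = 3.24 × 746 = 2417 W
P_in = V·I·cosφ = 115 × 36 × 0.787 = 3258 W
η = P_out / P_in = 2417 / 3258 = 0.742 = 74.2%

74.2 %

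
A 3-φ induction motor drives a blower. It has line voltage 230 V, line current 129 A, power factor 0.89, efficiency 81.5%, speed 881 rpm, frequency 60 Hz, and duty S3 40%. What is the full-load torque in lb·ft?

298 lb·ft

P_in = √3·V·I·cosφ = 1.732 × 230 × 129 × 0.89 = 45736 W
P_out = η·P_in = 0.815 × 45736 = 37275 W
n = 881 rpm
ω = 2π×881/60 = 92.26 rad/s
τ = P_out/ω = 37275/92.26 = 404 N·m
In lb·ft: 404/1.356 = 298 lb·ft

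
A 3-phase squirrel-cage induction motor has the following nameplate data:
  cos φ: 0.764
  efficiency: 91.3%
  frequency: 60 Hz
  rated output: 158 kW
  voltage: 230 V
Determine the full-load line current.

569 A

P_out = 158 kW = 158000 W
P_in = P_out / η = 158000 / 0.913 = 173056 W
I_L = P_in / (√3·V_L·cosφ) = 173056 / (1.732 × 230 × 0.764) = 569 A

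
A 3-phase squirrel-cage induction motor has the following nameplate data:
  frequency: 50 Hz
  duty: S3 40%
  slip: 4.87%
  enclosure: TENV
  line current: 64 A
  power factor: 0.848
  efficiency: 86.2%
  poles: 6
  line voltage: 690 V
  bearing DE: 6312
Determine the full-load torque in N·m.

P_in = √3·V·I·cosφ = 1.732 × 690 × 64 × 0.848 = 64859 W
P_out = η·P_in = 0.862 × 64859 = 55908 W
n_s = 120×50/6 = 1000 rpm; n = 1000×(1−0.0487) = 951 rpm
ω = 2π×951/60 = 99.59 rad/s
τ = P_out/ω = 55908/99.59 = 561 N·m

561 N·m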